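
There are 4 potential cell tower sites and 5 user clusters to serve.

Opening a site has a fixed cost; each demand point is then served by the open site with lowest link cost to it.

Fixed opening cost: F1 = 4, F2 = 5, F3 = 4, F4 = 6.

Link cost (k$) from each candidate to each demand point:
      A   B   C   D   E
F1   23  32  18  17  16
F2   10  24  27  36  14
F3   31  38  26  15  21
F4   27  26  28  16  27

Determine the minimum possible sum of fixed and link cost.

Open {F1, F2}: assign each demand point to its cheapest open site.
  A→F2 10, B→F2 24, C→F1 18, D→F1 17, E→F2 14
  link cost 83, fixed 9 → total 92.
Compare {F1, F2, F3}: link cost 81 + fixed 13 = 94.
Compare {F1, F2, F4}: link cost 82 + fixed 15 = 97.
Compare {F2, F3}: link cost 89 + fixed 9 = 98.
All other subsets cost ≥ 94. Minimum total cost: 92.

92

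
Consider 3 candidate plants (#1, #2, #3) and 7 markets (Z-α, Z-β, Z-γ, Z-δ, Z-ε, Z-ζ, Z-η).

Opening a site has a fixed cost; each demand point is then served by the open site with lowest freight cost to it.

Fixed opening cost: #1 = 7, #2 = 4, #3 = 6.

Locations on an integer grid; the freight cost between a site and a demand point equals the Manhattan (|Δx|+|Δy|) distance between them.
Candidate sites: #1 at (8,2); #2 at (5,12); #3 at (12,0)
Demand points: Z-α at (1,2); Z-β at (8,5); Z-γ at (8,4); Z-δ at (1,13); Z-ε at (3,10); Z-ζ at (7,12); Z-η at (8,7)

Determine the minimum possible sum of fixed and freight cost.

Open {#1, #2}: assign each demand point to its cheapest open site.
  Z-α→#1 7, Z-β→#1 3, Z-γ→#1 2, Z-δ→#2 5, Z-ε→#2 4, Z-ζ→#2 2, Z-η→#1 5
  freight cost 28, fixed 11 → total 39.
Compare {#1, #2, #3}: freight cost 28 + fixed 17 = 45.
Compare {#2}: freight cost 54 + fixed 4 = 58.
Compare {#2, #3}: freight cost 49 + fixed 10 = 59.
All other subsets cost ≥ 45. Minimum total cost: 39.

39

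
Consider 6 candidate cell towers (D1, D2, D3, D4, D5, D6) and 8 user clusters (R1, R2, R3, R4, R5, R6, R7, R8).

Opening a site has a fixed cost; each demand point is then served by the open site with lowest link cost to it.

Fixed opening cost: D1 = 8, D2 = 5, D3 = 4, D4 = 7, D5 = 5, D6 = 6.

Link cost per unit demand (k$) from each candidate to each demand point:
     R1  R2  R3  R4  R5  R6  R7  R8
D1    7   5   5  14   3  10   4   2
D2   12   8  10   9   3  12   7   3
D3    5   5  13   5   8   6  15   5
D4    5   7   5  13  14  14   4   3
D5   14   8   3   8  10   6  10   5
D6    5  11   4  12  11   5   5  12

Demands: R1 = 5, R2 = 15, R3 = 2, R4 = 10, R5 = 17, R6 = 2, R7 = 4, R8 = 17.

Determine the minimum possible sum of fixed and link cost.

285

Open {D1, D3}: assign each demand point to its cheapest open site.
  R1→D3 5×5=25, R2→D1 15×5=75, R3→D1 2×5=10, R4→D3 10×5=50, R5→D1 17×3=51, R6→D3 2×6=12, R7→D1 4×4=16, R8→D1 17×2=34
  link cost 273, fixed 12 → total 285.
Compare {D1, D3, D5}: link cost 269 + fixed 17 = 286.
Compare {D1, D3, D6}: link cost 269 + fixed 18 = 287.
Compare {D1, D2, D3}: link cost 273 + fixed 17 = 290.
All other subsets cost ≥ 286. Minimum total cost: 285.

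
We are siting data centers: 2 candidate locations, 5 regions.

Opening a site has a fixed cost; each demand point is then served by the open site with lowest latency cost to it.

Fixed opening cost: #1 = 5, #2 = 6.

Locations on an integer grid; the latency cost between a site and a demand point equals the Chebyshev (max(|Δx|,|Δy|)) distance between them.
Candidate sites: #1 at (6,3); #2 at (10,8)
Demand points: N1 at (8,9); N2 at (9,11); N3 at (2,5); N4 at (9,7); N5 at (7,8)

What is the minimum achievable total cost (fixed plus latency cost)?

23

Open {#2}: assign each demand point to its cheapest open site.
  N1→#2 2, N2→#2 3, N3→#2 8, N4→#2 1, N5→#2 3
  latency cost 17, fixed 6 → total 23.
Compare {#1, #2}: latency cost 13 + fixed 11 = 24.
Compare {#1}: latency cost 27 + fixed 5 = 32.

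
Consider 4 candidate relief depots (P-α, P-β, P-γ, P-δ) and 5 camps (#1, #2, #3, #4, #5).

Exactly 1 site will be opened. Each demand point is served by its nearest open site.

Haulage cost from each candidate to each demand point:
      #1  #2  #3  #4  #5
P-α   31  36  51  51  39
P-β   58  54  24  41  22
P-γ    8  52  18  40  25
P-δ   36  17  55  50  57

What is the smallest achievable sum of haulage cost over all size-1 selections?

Open {P-γ}.
  #1→P-γ 8, #2→P-γ 52, #3→P-γ 18, #4→P-γ 40, #5→P-γ 25  ⇒ total 143.
Compare {P-β}: total 199.
Compare {P-α}: total 208.
No size-1 selection does better; minimum is 143.

143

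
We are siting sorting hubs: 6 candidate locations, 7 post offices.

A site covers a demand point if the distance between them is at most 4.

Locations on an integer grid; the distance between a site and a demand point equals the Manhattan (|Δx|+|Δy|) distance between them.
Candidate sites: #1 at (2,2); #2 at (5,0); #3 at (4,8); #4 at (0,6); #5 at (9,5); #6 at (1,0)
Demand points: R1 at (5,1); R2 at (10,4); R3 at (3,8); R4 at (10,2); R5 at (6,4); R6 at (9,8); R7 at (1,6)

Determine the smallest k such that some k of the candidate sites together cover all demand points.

Coverage sets (demand points within 4 of each site):
  #1: {R1}
  #2: {R1}
  #3: {R3}
  #4: {R7}
  #5: {R2, R4, R5, R6}
  #6: {}
No 3 sites suffice: every size-3 union leaves at least one demand point uncovered.
But {#1, #3, #4, #5} covers everything, so the minimum is 4.

4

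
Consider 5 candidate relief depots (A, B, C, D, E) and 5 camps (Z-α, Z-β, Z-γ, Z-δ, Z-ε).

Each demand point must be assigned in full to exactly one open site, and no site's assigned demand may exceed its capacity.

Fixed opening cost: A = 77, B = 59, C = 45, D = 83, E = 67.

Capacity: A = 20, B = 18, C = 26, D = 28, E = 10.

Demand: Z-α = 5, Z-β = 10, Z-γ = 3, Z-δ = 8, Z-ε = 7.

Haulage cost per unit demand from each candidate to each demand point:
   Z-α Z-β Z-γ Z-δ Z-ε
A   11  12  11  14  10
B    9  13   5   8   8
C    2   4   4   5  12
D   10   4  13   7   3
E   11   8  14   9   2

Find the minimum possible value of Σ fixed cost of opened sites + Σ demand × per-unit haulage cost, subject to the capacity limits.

Open {C, E}; cheapest assignment that respects the capacities:
  C (cap 26, load 26): Z-α, Z-β, Z-γ, Z-δ — cost 5×2 + 10×4 + 3×4 + 8×5 = 102
  E (cap 10, load 7): Z-ε — cost 7×2 = 14
  Shipping 116, fixed 112 → total 228.
  Any other capacity-feasible assignment to {C, E} ships for at least 116.
Compare {C, D}: its best feasible assignment gives total 251.
Compare {B, C}: its best feasible assignment gives total 262.
Every other set of open sites that can feasibly serve all demand totals ≥ 251 even under its best assignment. Minimum: 228.

228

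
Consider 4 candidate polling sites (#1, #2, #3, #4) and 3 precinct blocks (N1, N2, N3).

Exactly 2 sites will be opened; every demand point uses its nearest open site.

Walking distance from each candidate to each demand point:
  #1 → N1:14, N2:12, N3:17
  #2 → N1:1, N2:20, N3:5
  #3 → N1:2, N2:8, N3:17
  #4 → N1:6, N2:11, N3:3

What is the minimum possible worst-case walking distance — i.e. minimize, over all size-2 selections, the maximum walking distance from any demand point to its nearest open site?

8

Open {#2, #3}.
  Farthest demand point is N2 at walking distance 8 (to #3); all others are ≤ 8.
With {#3, #4} the worst case is 8.
With {#1, #4} the worst case is 11.
No size-2 selection achieves below 8.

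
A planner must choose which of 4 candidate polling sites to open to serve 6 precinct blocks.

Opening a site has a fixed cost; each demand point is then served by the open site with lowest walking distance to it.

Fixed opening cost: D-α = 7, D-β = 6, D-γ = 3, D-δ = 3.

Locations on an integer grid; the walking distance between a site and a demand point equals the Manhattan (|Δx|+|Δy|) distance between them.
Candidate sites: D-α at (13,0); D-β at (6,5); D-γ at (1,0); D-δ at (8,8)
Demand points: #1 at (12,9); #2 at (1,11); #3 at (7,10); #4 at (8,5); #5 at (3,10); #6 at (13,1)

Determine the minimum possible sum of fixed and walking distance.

39

Open {D-α, D-δ}: assign each demand point to its cheapest open site.
  #1→D-δ 5, #2→D-δ 10, #3→D-δ 3, #4→D-δ 3, #5→D-δ 7, #6→D-α 1
  walking distance 29, fixed 10 → total 39.
Compare {D-α, D-γ, D-δ}: walking distance 29 + fixed 13 = 42.
Compare {D-δ}: walking distance 40 + fixed 3 = 43.
Compare {D-α, D-β, D-δ}: walking distance 28 + fixed 16 = 44.
All other subsets cost ≥ 42. Minimum total cost: 39.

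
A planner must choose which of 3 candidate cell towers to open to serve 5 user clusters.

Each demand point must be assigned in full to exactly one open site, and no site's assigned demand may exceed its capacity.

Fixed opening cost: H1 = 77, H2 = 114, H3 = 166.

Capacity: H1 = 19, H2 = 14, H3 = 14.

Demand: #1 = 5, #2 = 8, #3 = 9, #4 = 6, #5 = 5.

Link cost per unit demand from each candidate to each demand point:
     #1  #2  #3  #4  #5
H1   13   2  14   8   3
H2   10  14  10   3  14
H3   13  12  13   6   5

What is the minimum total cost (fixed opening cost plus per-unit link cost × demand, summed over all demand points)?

410

Open {H1, H2}; cheapest assignment that respects the capacities:
  H1 (cap 19, load 19): #2, #4, #5 — cost 8×2 + 6×8 + 5×3 = 79
  H2 (cap 14, load 14): #1, #3 — cost 5×10 + 9×10 = 140
  Shipping 219, fixed 191 → total 410.
  Any other capacity-feasible assignment to {H1, H2} ships for at least 219.
Compare {H1, H3}: its best feasible assignment gives total 504.
Compare {H1, H2, H3}: its best feasible assignment gives total 564.
Every other set of open sites that can feasibly serve all demand totals ≥ 504 even under its best assignment. Minimum: 410.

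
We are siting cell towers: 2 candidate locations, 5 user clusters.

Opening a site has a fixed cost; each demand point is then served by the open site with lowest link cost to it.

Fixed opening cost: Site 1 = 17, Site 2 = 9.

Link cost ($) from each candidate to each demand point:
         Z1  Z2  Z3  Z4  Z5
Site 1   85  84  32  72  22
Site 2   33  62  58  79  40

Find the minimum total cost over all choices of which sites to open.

247

Open {Site 1, Site 2}: assign each demand point to its cheapest open site.
  Z1→Site 2 33, Z2→Site 2 62, Z3→Site 1 32, Z4→Site 1 72, Z5→Site 1 22
  link cost 221, fixed 26 → total 247.
Compare {Site 2}: link cost 272 + fixed 9 = 281.
Compare {Site 1}: link cost 295 + fixed 17 = 312.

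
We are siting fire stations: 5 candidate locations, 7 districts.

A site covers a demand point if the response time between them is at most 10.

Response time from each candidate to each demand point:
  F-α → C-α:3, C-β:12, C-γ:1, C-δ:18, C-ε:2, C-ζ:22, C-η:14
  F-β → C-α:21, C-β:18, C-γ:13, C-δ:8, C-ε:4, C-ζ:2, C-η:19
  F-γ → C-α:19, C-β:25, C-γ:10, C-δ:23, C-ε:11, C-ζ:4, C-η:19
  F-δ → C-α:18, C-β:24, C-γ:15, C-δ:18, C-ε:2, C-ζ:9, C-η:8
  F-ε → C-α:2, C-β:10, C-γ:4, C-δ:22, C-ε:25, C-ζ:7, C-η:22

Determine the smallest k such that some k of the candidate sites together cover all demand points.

3

Coverage sets (demand points within 10 of each site):
  F-α: {C-α, C-γ, C-ε}
  F-β: {C-δ, C-ε, C-ζ}
  F-γ: {C-γ, C-ζ}
  F-δ: {C-ε, C-ζ, C-η}
  F-ε: {C-α, C-β, C-γ, C-ζ}
No 2 sites suffice: every size-2 union leaves at least one demand point uncovered.
But {F-β, F-δ, F-ε} covers everything, so the minimum is 3.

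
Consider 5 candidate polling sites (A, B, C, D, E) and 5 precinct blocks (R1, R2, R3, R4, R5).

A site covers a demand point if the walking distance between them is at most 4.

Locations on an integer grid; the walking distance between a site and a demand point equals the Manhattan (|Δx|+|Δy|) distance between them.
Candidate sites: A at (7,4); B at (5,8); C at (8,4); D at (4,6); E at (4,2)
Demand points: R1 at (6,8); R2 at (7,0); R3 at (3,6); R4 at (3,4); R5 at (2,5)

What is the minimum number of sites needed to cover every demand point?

2

Coverage sets (demand points within 4 of each site):
  A: {R2, R4}
  B: {R1, R3}
  C: {}
  D: {R1, R3, R4, R5}
  E: {R4}
No single site covers all 5 demand points.
But {A, D} covers everything, so the minimum is 2.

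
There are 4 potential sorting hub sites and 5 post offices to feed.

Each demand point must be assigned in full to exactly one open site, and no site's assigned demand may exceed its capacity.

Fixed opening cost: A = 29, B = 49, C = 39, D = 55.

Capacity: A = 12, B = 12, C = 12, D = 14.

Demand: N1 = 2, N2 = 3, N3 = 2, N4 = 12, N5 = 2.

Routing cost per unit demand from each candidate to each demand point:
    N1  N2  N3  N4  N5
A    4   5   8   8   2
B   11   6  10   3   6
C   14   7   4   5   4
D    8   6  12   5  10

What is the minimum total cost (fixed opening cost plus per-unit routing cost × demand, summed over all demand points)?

157

Open {A, B}; cheapest assignment that respects the capacities:
  A (cap 12, load 9): N1, N2, N3, N5 — cost 2×4 + 3×5 + 2×8 + 2×2 = 43
  B (cap 12, load 12): N4 — cost 12×3 = 36
  Shipping 79, fixed 78 → total 157.
  Any other capacity-feasible assignment to {A, B} ships for at least 79.
Compare {A, C}: its best feasible assignment gives total 171.
Compare {A, D}: its best feasible assignment gives total 187.
Every other set of open sites that can feasibly serve all demand totals ≥ 171 even under its best assignment. Minimum: 157.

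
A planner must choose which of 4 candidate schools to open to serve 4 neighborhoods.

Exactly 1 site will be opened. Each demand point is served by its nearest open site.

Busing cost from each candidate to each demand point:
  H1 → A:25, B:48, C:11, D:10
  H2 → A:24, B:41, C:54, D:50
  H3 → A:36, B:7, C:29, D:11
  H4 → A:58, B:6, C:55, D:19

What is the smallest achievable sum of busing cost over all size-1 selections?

83

Open {H3}.
  A→H3 36, B→H3 7, C→H3 29, D→H3 11  ⇒ total 83.
Compare {H1}: total 94.
Compare {H4}: total 138.
No size-1 selection does better; minimum is 83.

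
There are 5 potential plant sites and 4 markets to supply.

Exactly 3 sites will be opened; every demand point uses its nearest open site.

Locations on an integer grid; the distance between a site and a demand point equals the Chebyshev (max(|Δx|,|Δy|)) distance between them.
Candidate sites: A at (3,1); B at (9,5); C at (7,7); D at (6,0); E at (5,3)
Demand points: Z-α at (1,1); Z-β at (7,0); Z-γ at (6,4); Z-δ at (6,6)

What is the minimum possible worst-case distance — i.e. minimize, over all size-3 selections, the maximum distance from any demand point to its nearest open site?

3

Open {A, B, D}.
  Farthest demand point is Z-γ at distance 3 (to A); all others are ≤ 3.
With {A, B, E} the worst case is 3.
With {A, C, D} the worst case is 3.
No size-3 selection achieves below 3.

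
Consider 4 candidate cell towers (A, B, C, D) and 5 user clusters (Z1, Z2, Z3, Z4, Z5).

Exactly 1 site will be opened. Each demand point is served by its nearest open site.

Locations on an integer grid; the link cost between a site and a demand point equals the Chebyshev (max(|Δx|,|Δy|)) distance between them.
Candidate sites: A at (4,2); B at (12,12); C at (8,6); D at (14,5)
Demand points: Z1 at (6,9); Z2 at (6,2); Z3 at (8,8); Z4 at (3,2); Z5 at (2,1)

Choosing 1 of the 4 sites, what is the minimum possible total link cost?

Open {A}.
  Z1→A 7, Z2→A 2, Z3→A 6, Z4→A 1, Z5→A 2  ⇒ total 18.
Compare {C}: total 20.
Compare {B}: total 41.
No size-1 selection does better; minimum is 18.

18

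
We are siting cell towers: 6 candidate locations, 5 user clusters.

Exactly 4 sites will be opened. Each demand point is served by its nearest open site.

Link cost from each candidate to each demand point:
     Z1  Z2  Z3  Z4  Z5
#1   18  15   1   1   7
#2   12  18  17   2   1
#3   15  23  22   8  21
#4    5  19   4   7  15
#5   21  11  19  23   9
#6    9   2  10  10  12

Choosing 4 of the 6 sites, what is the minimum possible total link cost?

10

Open {#1, #2, #4, #6}.
  Z1→#4 5, Z2→#6 2, Z3→#1 1, Z4→#1 1, Z5→#2 1  ⇒ total 10.
Compare {#1, #2, #3, #6}: total 14.
Compare {#1, #2, #5, #6}: total 14.
No size-4 selection does better; minimum is 10.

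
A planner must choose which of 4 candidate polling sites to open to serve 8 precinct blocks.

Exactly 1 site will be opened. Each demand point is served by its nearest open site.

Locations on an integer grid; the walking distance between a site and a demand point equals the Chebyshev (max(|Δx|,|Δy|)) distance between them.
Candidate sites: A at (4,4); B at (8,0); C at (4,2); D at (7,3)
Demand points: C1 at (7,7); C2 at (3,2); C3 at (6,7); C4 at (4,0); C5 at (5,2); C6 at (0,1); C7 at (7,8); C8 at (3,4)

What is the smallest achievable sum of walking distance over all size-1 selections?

Open {A}.
  C1→A 3, C2→A 2, C3→A 3, C4→A 4, C5→A 2, C6→A 4, C7→A 4, C8→A 1  ⇒ total 23.
Compare {C}: total 26.
Compare {D}: total 33.
No size-1 selection does better; minimum is 23.

23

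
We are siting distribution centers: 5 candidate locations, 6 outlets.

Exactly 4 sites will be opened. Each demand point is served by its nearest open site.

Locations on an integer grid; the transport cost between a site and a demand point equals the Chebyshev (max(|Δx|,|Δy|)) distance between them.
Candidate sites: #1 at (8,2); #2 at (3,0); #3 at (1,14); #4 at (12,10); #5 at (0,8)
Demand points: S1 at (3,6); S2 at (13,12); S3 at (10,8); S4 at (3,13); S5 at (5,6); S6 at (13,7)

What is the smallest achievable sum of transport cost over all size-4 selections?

Open {#1, #3, #4, #5}.
  S1→#5 3, S2→#4 2, S3→#4 2, S4→#3 2, S5→#1 4, S6→#4 3  ⇒ total 16.
Compare {#2, #3, #4, #5}: total 17.
Compare {#1, #2, #3, #4}: total 18.
No size-4 selection does better; minimum is 16.

16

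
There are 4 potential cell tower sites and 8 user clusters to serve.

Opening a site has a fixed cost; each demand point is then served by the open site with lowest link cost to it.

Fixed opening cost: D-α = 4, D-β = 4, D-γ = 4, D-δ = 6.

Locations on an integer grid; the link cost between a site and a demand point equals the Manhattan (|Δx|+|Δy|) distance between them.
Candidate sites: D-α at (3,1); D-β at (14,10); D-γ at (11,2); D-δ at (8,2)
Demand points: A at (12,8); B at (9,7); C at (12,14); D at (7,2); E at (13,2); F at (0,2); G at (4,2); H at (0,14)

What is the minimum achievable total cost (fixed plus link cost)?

Open {D-α, D-β, D-γ}: assign each demand point to its cheapest open site.
  A→D-β 4, B→D-γ 7, C→D-β 6, D→D-γ 4, E→D-γ 2, F→D-α 4, G→D-α 2, H→D-α 16
  link cost 45, fixed 12 → total 57.
Compare {D-α, D-β, D-δ}: link cost 44 + fixed 14 = 58.
Compare {D-α, D-β, D-γ, D-δ}: link cost 41 + fixed 18 = 59.
Compare {D-α, D-β}: link cost 54 + fixed 8 = 62.
All other subsets cost ≥ 58. Minimum total cost: 57.

57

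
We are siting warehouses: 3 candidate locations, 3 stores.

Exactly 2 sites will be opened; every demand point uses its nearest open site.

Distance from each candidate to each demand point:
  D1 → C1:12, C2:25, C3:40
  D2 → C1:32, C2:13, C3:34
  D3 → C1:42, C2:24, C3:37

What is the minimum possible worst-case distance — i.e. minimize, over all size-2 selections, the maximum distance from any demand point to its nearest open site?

34

Open {D1, D2}.
  Farthest demand point is C3 at distance 34 (to D2); all others are ≤ 34.
With {D2, D3} the worst case is 34.
With {D1, D3} the worst case is 37.
No size-2 selection achieves below 34.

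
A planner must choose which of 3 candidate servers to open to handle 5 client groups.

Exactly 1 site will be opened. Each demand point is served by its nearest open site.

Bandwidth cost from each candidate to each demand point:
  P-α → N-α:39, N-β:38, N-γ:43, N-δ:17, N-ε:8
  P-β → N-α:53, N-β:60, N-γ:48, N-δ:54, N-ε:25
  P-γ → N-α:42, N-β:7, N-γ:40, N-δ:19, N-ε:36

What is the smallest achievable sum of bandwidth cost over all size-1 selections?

144

Open {P-γ}.
  N-α→P-γ 42, N-β→P-γ 7, N-γ→P-γ 40, N-δ→P-γ 19, N-ε→P-γ 36  ⇒ total 144.
Compare {P-α}: total 145.
Compare {P-β}: total 240.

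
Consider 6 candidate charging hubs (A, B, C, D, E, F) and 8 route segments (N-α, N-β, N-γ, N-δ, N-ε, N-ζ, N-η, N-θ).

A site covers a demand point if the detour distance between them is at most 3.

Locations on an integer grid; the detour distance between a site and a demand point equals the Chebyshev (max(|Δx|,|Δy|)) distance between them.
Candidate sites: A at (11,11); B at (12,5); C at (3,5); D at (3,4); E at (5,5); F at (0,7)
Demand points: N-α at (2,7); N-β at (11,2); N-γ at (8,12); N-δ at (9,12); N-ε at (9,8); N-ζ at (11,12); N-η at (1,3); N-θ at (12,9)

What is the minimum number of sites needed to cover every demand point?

Coverage sets (demand points within 3 of each site):
  A: {N-γ, N-δ, N-ε, N-ζ, N-θ}
  B: {N-β, N-ε}
  C: {N-α, N-η}
  D: {N-α, N-η}
  E: {N-α}
  F: {N-α}
No 2 sites suffice: every size-2 union leaves at least one demand point uncovered.
But {A, B, C} covers everything, so the minimum is 3.

3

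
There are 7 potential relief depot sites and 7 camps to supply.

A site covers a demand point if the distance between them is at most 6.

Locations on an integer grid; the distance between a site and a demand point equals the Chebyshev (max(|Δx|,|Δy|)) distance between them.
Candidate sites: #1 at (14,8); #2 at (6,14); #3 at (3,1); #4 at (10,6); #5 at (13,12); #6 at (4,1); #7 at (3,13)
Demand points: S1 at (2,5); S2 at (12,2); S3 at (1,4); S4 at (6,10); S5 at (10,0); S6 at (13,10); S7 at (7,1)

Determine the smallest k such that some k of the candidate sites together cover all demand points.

2

Coverage sets (demand points within 6 of each site):
  #1: {S2, S6}
  #2: {S4}
  #3: {S1, S3, S7}
  #4: {S2, S4, S5, S6, S7}
  #5: {S6}
  #6: {S1, S3, S5, S7}
  #7: {S4}
No single site covers all 7 demand points.
But {#3, #4} covers everything, so the minimum is 2.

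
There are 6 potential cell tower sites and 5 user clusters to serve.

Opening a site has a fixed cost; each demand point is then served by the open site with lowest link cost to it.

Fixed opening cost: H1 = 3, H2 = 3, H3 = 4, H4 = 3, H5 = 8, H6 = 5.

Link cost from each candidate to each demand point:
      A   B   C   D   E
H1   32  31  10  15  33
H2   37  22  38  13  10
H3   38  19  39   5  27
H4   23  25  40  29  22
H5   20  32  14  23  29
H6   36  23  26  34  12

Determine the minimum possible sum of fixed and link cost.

Open {H1, H2, H3, H4}: assign each demand point to its cheapest open site.
  A→H4 23, B→H3 19, C→H1 10, D→H3 5, E→H2 10
  link cost 67, fixed 13 → total 80.
Compare {H1, H2, H3, H5}: link cost 64 + fixed 18 = 82.
Compare {H2, H3, H5}: link cost 68 + fixed 15 = 83.
Compare {H1, H3, H4, H6}: link cost 69 + fixed 15 = 84.
All other subsets cost ≥ 82. Minimum total cost: 80.

80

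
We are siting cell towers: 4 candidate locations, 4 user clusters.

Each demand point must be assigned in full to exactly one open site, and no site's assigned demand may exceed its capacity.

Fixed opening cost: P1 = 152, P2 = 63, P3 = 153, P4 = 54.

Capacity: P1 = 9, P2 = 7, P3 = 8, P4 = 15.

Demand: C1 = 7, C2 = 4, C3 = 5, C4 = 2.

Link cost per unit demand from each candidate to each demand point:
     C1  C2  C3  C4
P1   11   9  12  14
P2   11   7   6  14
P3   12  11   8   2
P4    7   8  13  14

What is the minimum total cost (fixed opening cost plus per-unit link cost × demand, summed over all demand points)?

256

Open {P2, P4}; cheapest assignment that respects the capacities:
  P2 (cap 7, load 7): C3, C4 — cost 5×6 + 2×14 = 58
  P4 (cap 15, load 11): C1, C2 — cost 7×7 + 4×8 = 81
  Shipping 139, fixed 117 → total 256.
  Any other capacity-feasible assignment to {P2, P4} ships for at least 139.
Compare {P3, P4}: its best feasible assignment gives total 332.
Compare {P1, P4}: its best feasible assignment gives total 375.
Every other set of open sites that can feasibly serve all demand totals ≥ 332 even under its best assignment. Minimum: 256.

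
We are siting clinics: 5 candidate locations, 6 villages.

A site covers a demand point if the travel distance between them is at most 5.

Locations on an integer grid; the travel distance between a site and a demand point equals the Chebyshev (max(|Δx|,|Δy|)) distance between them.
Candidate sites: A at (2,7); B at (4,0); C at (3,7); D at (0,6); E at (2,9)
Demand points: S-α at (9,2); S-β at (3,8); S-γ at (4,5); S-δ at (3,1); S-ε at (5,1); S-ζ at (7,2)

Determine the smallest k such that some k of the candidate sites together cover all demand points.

Coverage sets (demand points within 5 of each site):
  A: {S-β, S-γ, S-ζ}
  B: {S-α, S-γ, S-δ, S-ε, S-ζ}
  C: {S-β, S-γ, S-ζ}
  D: {S-β, S-γ, S-δ, S-ε}
  E: {S-β, S-γ}
No single site covers all 6 demand points.
But {A, B} covers everything, so the minimum is 2.

2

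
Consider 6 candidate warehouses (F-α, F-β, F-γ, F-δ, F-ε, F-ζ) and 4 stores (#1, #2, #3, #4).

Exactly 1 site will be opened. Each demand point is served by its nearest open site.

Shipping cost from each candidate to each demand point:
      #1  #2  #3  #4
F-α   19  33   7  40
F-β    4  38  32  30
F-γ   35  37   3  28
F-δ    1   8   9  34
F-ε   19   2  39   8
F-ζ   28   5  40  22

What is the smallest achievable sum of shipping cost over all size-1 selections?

Open {F-δ}.
  #1→F-δ 1, #2→F-δ 8, #3→F-δ 9, #4→F-δ 34  ⇒ total 52.
Compare {F-ε}: total 68.
Compare {F-ζ}: total 95.
No size-1 selection does better; minimum is 52.

52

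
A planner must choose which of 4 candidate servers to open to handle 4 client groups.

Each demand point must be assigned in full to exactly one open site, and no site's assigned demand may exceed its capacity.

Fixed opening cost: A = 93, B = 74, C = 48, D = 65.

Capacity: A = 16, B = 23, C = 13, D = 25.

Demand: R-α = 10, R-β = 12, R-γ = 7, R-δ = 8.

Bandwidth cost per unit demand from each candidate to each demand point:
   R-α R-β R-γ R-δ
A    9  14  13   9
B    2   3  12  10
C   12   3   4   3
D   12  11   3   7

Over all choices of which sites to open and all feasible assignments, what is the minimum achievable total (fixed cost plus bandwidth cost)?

Open {B, D}; cheapest assignment that respects the capacities:
  B (cap 23, load 22): R-α, R-β — cost 10×2 + 12×3 = 56
  D (cap 25, load 15): R-γ, R-δ — cost 7×3 + 8×7 = 77
  Shipping 133, fixed 139 → total 272.
  Any other capacity-feasible assignment to {B, D} ships for at least 133.
Compare {B, C, D}: its best feasible assignment gives total 288.
Compare {C, D}: its best feasible assignment gives total 346.
Every other set of open sites that can feasibly serve all demand totals ≥ 288 even under its best assignment. Minimum: 272.

272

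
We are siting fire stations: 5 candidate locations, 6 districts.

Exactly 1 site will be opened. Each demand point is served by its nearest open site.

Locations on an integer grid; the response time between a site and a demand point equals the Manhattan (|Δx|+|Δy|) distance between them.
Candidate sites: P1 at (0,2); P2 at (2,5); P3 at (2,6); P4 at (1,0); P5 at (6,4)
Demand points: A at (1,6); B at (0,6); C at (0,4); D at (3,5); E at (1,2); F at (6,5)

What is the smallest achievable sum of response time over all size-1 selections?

17

Open {P2}.
  A→P2 2, B→P2 3, C→P2 3, D→P2 1, E→P2 4, F→P2 4  ⇒ total 17.
Compare {P3}: total 19.
Compare {P1}: total 27.
No size-1 selection does better; minimum is 17.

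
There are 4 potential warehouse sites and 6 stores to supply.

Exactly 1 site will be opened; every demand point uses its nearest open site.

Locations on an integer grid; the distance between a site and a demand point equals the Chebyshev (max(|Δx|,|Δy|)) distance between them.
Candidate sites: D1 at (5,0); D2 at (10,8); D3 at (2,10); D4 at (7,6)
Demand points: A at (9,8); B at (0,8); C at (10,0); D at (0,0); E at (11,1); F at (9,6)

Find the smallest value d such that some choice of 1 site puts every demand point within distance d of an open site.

7

Open {D4}.
  Farthest demand point is B at distance 7 (to D4); all others are ≤ 7.
With {D1} the worst case is 8.
With {D2} the worst case is 10.
No size-1 selection achieves below 7.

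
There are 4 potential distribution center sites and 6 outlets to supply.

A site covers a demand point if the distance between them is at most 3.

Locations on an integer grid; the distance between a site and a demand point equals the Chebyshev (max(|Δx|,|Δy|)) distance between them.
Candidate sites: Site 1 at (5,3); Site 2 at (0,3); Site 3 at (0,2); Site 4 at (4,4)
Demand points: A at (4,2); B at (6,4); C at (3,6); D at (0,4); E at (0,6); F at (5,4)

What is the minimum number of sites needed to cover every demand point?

2

Coverage sets (demand points within 3 of each site):
  Site 1: {A, B, C, F}
  Site 2: {C, D, E}
  Site 3: {D}
  Site 4: {A, B, C, F}
No single site covers all 6 demand points.
But {Site 1, Site 2} covers everything, so the minimum is 2.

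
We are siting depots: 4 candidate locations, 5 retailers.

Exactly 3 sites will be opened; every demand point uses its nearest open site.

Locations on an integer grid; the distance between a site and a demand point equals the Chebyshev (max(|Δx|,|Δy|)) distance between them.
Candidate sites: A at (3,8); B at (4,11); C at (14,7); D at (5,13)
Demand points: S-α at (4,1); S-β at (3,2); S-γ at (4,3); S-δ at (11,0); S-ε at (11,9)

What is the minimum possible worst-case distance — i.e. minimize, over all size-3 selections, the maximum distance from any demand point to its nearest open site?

7

Open {A, B, C}.
  Farthest demand point is S-α at distance 7 (to A); all others are ≤ 7.
With {A, C, D} the worst case is 7.
With {A, B, D} the worst case is 8.
No size-3 selection achieves below 7.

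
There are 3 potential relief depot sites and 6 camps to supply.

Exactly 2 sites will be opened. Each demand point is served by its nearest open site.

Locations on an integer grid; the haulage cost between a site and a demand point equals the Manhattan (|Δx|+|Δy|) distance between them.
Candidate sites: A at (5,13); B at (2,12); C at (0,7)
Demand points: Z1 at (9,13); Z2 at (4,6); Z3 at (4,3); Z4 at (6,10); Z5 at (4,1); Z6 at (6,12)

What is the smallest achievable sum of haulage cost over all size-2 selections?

Open {A, C}.
  Z1→A 4, Z2→C 5, Z3→C 8, Z4→A 4, Z5→C 10, Z6→A 2  ⇒ total 33.
Compare {B, C}: total 41.
Compare {A, B}: total 42.

33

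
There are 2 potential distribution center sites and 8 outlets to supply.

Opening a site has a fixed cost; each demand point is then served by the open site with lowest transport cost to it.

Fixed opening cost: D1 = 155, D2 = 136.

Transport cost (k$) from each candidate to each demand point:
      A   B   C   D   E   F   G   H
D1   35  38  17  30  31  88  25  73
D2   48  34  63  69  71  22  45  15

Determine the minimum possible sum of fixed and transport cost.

Open {D1}: assign each demand point to its cheapest open site.
  A→D1 35, B→D1 38, C→D1 17, D→D1 30, E→D1 31, F→D1 88, G→D1 25, H→D1 73
  transport cost 337, fixed 155 → total 492.
Compare {D1, D2}: transport cost 209 + fixed 291 = 500.
Compare {D2}: transport cost 367 + fixed 136 = 503.

492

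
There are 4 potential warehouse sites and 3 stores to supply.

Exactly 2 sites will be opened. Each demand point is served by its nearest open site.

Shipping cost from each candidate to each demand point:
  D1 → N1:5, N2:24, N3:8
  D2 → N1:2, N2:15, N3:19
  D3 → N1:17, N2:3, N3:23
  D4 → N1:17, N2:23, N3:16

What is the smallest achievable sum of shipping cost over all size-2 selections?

16

Open {D1, D3}.
  N1→D1 5, N2→D3 3, N3→D1 8  ⇒ total 16.
Compare {D2, D3}: total 24.
Compare {D1, D2}: total 25.
No size-2 selection does better; minimum is 16.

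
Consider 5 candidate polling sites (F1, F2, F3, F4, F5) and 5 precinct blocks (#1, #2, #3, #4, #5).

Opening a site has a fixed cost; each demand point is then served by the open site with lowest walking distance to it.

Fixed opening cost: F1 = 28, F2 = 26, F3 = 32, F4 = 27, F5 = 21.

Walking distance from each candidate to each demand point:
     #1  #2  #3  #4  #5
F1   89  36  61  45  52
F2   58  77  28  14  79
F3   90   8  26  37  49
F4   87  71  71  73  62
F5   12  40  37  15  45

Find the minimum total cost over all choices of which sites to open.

Open {F3, F5}: assign each demand point to its cheapest open site.
  #1→F5 12, #2→F3 8, #3→F3 26, #4→F5 15, #5→F5 45
  walking distance 106, fixed 53 → total 159.
Compare {F5}: walking distance 149 + fixed 21 = 170.
Compare {F2, F3, F5}: walking distance 105 + fixed 79 = 184.
Compare {F2, F5}: walking distance 139 + fixed 47 = 186.
All other subsets cost ≥ 170. Minimum total cost: 159.

159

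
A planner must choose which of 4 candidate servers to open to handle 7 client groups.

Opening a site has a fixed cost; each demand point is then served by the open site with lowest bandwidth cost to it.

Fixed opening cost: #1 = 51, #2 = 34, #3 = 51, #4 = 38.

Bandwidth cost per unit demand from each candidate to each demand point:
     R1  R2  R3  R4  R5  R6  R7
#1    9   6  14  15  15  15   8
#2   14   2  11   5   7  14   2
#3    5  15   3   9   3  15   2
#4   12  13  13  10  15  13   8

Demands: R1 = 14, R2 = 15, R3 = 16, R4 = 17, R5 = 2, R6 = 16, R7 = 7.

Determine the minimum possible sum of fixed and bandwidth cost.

Open {#2, #3}: assign each demand point to its cheapest open site.
  R1→#3 14×5=70, R2→#2 15×2=30, R3→#3 16×3=48, R4→#2 17×5=85, R5→#3 2×3=6, R6→#2 16×14=224, R7→#2 7×2=14
  bandwidth cost 477, fixed 85 → total 562.
Compare {#2, #3, #4}: bandwidth cost 461 + fixed 123 = 584.
Compare {#1, #2, #3}: bandwidth cost 477 + fixed 136 = 613.
Compare {#1, #2, #3, #4}: bandwidth cost 461 + fixed 174 = 635.
All other subsets cost ≥ 584. Minimum total cost: 562.

562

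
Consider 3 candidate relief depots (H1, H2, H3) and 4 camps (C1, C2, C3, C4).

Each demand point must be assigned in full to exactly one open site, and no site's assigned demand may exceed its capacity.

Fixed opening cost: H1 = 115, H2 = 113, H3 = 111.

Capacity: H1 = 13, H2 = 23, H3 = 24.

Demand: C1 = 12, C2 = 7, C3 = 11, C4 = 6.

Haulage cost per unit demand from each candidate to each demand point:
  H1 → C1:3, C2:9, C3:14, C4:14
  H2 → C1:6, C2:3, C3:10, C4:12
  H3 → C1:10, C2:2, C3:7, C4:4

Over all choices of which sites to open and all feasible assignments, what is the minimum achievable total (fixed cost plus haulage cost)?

Open {H1, H3}; cheapest assignment that respects the capacities:
  H1 (cap 13, load 12): C1 — cost 12×3 = 36
  H3 (cap 24, load 24): C2, C3, C4 — cost 7×2 + 11×7 + 6×4 = 115
  Shipping 151, fixed 226 → total 377.
  Any other capacity-feasible assignment to {H1, H3} ships for at least 151.
Compare {H2, H3}: its best feasible assignment gives total 411.
Compare {H1, H2, H3}: its best feasible assignment gives total 490.
Every other set of open sites that can feasibly serve all demand totals ≥ 411 even under its best assignment. Minimum: 377.

377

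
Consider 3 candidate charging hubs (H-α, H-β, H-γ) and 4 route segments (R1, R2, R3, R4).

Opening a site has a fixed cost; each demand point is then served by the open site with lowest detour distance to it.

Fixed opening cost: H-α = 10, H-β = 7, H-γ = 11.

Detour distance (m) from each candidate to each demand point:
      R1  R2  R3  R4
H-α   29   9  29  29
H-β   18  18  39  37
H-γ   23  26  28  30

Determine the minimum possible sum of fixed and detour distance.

Open {H-α, H-β}: assign each demand point to its cheapest open site.
  R1→H-β 18, R2→H-α 9, R3→H-α 29, R4→H-α 29
  detour distance 85, fixed 17 → total 102.
Compare {H-α}: detour distance 96 + fixed 10 = 106.
Compare {H-α, H-γ}: detour distance 89 + fixed 21 = 110.
Compare {H-β, H-γ}: detour distance 94 + fixed 18 = 112.
All other subsets cost ≥ 106. Minimum total cost: 102.

102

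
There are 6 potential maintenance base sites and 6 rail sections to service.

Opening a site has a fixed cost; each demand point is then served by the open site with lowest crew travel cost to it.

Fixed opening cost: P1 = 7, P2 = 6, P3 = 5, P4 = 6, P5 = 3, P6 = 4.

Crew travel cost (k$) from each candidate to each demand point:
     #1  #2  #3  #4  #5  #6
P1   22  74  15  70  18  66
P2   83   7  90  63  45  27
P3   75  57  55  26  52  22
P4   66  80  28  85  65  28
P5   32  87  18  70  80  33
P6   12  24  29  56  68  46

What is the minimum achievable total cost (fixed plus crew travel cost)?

122

Open {P1, P2, P3, P6}: assign each demand point to its cheapest open site.
  #1→P6 12, #2→P2 7, #3→P1 15, #4→P3 26, #5→P1 18, #6→P3 22
  crew travel cost 100, fixed 22 → total 122.
Compare {P1, P2, P3, P5, P6}: crew travel cost 100 + fixed 25 = 125.
Compare {P1, P2, P3}: crew travel cost 110 + fixed 18 = 128.
Compare {P1, P2, P3, P4, P6}: crew travel cost 100 + fixed 28 = 128.
All other subsets cost ≥ 125. Minimum total cost: 122.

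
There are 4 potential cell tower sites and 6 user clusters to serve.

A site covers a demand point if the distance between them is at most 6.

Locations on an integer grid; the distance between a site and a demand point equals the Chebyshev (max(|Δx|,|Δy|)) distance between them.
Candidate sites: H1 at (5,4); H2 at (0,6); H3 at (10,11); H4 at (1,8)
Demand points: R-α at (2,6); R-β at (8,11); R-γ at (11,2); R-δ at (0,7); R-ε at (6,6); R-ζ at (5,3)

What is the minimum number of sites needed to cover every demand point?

2

Coverage sets (demand points within 6 of each site):
  H1: {R-α, R-γ, R-δ, R-ε, R-ζ}
  H2: {R-α, R-δ, R-ε, R-ζ}
  H3: {R-β, R-ε}
  H4: {R-α, R-δ, R-ε, R-ζ}
No single site covers all 6 demand points.
But {H1, H3} covers everything, so the minimum is 2.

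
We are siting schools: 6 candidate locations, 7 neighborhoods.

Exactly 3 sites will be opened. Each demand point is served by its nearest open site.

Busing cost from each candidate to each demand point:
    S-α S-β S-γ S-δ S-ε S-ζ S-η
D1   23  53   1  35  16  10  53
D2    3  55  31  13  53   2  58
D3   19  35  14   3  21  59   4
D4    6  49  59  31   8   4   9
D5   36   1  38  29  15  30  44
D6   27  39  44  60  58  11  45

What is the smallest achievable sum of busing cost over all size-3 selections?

40

Open {D3, D4, D5}.
  S-α→D4 6, S-β→D5 1, S-γ→D3 14, S-δ→D3 3, S-ε→D4 8, S-ζ→D4 4, S-η→D3 4  ⇒ total 40.
Compare {D2, D3, D5}: total 42.
Compare {D1, D3, D5}: total 53.
No size-3 selection does better; minimum is 40.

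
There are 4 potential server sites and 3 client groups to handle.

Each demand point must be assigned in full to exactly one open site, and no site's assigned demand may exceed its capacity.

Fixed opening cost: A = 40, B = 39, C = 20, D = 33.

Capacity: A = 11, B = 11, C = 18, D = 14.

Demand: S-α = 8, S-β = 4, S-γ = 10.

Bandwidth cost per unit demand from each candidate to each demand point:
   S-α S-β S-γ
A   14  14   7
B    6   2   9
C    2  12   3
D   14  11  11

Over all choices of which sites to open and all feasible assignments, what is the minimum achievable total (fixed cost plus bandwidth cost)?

113

Open {B, C}; cheapest assignment that respects the capacities:
  B (cap 11, load 4): S-β — cost 4×2 = 8
  C (cap 18, load 18): S-α, S-γ — cost 8×2 + 10×3 = 46
  Shipping 54, fixed 59 → total 113.
  Any other capacity-feasible assignment to {B, C} ships for at least 54.
Compare {C, D}: its best feasible assignment gives total 143.
Compare {B, C, D}: its best feasible assignment gives total 146.
Every other set of open sites that can feasibly serve all demand totals ≥ 143 even under its best assignment. Minimum: 113.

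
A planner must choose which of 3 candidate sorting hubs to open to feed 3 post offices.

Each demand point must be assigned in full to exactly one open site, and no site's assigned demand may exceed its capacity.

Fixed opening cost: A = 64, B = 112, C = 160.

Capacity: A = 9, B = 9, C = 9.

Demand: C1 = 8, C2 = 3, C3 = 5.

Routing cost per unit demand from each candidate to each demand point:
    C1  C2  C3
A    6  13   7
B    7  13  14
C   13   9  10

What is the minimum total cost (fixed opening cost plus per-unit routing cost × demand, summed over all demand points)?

306

Open {A, B}; cheapest assignment that respects the capacities:
  A (cap 9, load 8): C2, C3 — cost 3×13 + 5×7 = 74
  B (cap 9, load 8): C1 — cost 8×7 = 56
  Shipping 130, fixed 176 → total 306.
  Any other capacity-feasible assignment to {A, B} ships for at least 130.
Compare {A, C}: its best feasible assignment gives total 349.
Compare {B, C}: its best feasible assignment gives total 405.
Every other set of open sites that can feasibly serve all demand totals ≥ 349 even under its best assignment. Minimum: 306.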